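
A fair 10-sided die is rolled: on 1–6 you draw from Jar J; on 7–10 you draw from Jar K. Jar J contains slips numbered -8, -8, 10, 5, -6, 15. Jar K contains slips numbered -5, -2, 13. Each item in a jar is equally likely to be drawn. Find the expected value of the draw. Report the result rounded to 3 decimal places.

E[X | Jar J] = (-8 − 8 + 10 + 5 − 6 + 15)/6 = 4/3
E[X | Jar K] = (-5 − 2 + 13)/3 = 2
E[X] = (3/5)·4/3 + (2/5)·2 = 8/5 ≈ 1.600

1.600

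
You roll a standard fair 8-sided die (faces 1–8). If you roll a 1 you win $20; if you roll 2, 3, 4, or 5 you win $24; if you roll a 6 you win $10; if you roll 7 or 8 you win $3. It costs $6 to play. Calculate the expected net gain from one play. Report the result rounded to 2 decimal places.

E[payout] = (1/4)·3 + (1/8)·10 + (1/8)·20 + (1/2)·24 = 33/2
Expected profit = 33/2 − 6 = 21/2 ≈ $10.50

$10.50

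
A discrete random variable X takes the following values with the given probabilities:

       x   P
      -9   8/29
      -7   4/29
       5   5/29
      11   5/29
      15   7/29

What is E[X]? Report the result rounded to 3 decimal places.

E[X] = (8/29)·(-9) + (4/29)·(-7) + (5/29)·5 + (5/29)·11 + (7/29)·15
     = 85/29 ≈ 2.931

2.931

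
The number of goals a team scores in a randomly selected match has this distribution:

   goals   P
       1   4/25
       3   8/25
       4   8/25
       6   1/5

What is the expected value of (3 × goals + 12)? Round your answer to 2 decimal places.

E[3x+12] = (4/25)·15 + (8/25)·21 + (8/25)·24 + (1/5)·30
     = 114/5 ≈ 22.80

22.80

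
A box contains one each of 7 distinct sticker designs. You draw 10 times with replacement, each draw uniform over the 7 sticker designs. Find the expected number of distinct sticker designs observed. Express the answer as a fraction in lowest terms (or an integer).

222009073/40353607

Let Xⱼ=1 if type j appears at least once. P(Xⱼ=1) = 1 − ((7−1)/7)^10 = 222009073/282475249.
E[#distinct] = 7·222009073/282475249 = 222009073/40353607.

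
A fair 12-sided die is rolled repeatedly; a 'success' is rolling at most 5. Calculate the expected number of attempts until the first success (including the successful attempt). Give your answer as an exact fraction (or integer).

12/5

For a geometric distribution, E[trials] = 1/p = 1/(5/12) = 12/5.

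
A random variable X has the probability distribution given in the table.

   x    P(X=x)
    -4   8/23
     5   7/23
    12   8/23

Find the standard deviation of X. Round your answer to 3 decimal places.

E[X] = 99/23, E[X²] = 1455/23
Var(X) = E[X²] − (E[X])² = 1455/23 − 9801/529 = 23664/529
SD(X) = √(23664/529) ≈ 6.688

6.688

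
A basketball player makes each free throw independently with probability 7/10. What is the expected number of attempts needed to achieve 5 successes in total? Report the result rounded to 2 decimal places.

7.14

By linearity (sum of 5 independent geometric waits), E[trials] = 5/p = 5/(7/10) = 50/7.
≈ 7.14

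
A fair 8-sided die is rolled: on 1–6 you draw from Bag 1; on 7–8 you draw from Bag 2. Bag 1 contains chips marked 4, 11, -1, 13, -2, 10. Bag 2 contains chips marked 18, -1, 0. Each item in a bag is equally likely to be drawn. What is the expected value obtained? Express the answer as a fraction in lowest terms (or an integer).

139/24

E[X | Bag 1] = (4 + 11 − 1 + 13 − 2 + 10)/6 = 35/6
E[X | Bag 2] = (18 − 1 + 0)/3 = 17/3
E[X] = (3/4)·35/6 + (1/4)·17/3 = 139/24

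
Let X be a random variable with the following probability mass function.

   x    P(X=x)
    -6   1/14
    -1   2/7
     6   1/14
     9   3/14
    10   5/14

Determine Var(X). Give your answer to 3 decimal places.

E[X] = (1/14)·(-6) + (2/7)·(-1) + (1/14)·6 + (3/14)·9 + (5/14)·10 = 73/14
E[X²] = (1/14)·36 + (2/7)·1 + (1/14)·36 + (3/14)·81 + (5/14)·100 = 117/2
Var(X) = 117/2 − (73/14)² = 6137/196 ≈ 31.311

31.311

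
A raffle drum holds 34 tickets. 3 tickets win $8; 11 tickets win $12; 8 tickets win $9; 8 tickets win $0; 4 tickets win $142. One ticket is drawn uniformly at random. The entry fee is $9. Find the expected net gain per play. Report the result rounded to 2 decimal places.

$14.41

E[payout] = (3/34)·8 + (11/34)·12 + (8/34)·9 + (8/34)·0 + (4/34)·142 = 398/17
Expected profit = 398/17 − 9 = 245/17 ≈ $14.41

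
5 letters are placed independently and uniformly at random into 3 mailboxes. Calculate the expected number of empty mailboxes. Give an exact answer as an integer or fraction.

Let Xⱼ=1 if mailbox j is empty. P(Xⱼ=1) = ((3-1)/3)^5 = 32/243.
By linearity, E[#empty] = 3·32/243 = 32/81.

32/81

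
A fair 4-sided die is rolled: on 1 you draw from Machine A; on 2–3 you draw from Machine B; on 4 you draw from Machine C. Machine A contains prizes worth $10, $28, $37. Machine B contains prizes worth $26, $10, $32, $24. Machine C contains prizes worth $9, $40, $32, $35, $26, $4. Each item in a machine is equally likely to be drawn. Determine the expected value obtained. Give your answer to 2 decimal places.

E[X | Machine A] = (10 + 28 + 37)/3 = 25
E[X | Machine B] = (26 + 10 + 32 + 24)/4 = 23
E[X | Machine C] = (9 + 40 + 32 + 35 + 26 + 4)/6 = 73/3
E[X] = (1/4)·25 + (1/2)·23 + (1/4)·73/3 = 143/6 ≈ 23.83

$23.83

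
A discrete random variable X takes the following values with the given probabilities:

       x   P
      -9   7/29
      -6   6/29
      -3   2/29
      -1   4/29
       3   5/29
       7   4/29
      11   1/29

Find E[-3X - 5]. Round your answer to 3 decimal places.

E[-3x-5] = (7/29)·22 + (6/29)·13 + (2/29)·4 + (4/29)·(-2) + (5/29)·(-14) + (4/29)·(-26) + (1/29)·(-38)
     = 20/29 ≈ 0.690

0.690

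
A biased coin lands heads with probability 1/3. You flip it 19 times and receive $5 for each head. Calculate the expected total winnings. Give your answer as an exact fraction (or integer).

95/3 dollars

E[#heads] = 19·1/3 = 19/3 (linearity over flips).
E[winnings] = 5·19/3 = 95/3.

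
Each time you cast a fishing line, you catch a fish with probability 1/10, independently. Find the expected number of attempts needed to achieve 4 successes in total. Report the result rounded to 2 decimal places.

40.00

By linearity (sum of 4 independent geometric waits), E[trials] = 4/p = 4/(1/10) = 40.
≈ 40.00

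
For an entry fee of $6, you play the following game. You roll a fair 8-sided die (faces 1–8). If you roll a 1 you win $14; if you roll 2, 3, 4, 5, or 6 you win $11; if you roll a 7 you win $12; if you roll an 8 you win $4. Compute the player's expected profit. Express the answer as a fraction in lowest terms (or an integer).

37/8 dollars

E[payout] = (1/8)·4 + (5/8)·11 + (1/8)·12 + (1/8)·14 = 85/8
Expected profit = 85/8 − 6 = 37/8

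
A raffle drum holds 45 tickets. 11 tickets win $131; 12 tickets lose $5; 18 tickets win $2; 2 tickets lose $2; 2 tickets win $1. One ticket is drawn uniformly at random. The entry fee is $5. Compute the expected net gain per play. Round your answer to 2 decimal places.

E[payout] = (11/45)·131 + (12/45)·(-5) + (18/45)·2 + (2/45)·(-2) + (2/45)·1 = 283/9
Expected profit = 283/9 − 5 = 238/9 ≈ $26.44

$26.44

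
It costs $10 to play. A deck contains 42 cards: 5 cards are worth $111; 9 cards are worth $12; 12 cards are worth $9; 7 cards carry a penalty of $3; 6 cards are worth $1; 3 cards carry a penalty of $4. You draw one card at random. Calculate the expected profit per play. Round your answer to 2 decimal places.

$7.71

E[payout] = (5/42)·111 + (9/42)·12 + (12/42)·9 + (7/42)·(-3) + (6/42)·1 + (3/42)·(-4) = 124/7
Expected profit = 124/7 − 10 = 54/7 ≈ $7.71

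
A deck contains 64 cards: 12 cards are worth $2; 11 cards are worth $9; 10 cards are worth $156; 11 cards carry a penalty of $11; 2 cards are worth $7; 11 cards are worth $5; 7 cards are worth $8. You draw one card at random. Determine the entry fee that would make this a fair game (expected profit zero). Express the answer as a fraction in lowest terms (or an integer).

E[payout] = (12/64)·2 + (11/64)·9 + (10/64)·156 + (11/64)·(-11) + (2/64)·7 + (11/64)·5 + (7/64)·8 = 1687/64
Fair fee = E[payout] = 1687/64

1687/64 dollars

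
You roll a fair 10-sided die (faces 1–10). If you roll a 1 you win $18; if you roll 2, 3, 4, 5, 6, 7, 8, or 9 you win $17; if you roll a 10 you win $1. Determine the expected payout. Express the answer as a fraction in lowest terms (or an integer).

E[payout] = (1/10)·1 + (4/5)·17 + (1/10)·18 = 31/2

31/2 dollars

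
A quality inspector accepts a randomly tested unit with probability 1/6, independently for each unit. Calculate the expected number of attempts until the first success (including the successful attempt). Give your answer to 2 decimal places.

6.00

For a geometric distribution, E[trials] = 1/p = 1/(1/6) = 6.
≈ 6.00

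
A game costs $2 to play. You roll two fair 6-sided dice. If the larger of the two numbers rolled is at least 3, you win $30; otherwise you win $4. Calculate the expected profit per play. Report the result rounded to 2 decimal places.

E[payout] = (1/9)·4 + (8/9)·30 = 244/9
Expected profit = 244/9 − 2 = 226/9 ≈ $25.11

$25.11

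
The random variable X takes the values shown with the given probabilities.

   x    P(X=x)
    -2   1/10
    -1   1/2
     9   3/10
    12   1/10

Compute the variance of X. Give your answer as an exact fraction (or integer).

734/25

E[X] = (1/10)·(-2) + (1/2)·(-1) + (3/10)·9 + (1/10)·12 = 16/5
E[X²] = (1/10)·4 + (1/2)·1 + (3/10)·81 + (1/10)·144 = 198/5
Var(X) = 198/5 − (16/5)² = 734/25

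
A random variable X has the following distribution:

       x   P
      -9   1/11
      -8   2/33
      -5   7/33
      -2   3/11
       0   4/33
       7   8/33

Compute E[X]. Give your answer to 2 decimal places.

-1.21

E[X] = (1/11)·(-9) + (2/33)·(-8) + (7/33)·(-5) + (3/11)·(-2) + (4/33)·0 + (8/33)·7
     = -40/33 ≈ -1.21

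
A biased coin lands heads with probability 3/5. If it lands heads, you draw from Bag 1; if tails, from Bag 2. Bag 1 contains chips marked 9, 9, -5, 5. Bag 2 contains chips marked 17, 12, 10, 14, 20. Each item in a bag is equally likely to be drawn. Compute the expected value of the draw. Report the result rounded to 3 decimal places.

E[X | Bag 1] = (9 + 9 − 5 + 5)/4 = 9/2
E[X | Bag 2] = (17 + 12 + 10 + 14 + 20)/5 = 73/5
E[X] = (3/5)·9/2 + (2/5)·73/5 = 427/50 ≈ 8.540

8.540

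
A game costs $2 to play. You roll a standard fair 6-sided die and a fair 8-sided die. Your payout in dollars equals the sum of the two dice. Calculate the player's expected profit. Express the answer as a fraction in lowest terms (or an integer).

Distribution of the sum of the two dice: 2 w.p. 1/48, 3 w.p. 1/24, 4 w.p. 1/16, 5 w.p. 1/12, 6 w.p. 5/48, 7 w.p. 1/8, …
E[payout] = (1/48)·2 + (1/24)·3 + (1/16)·4 + (1/12)·5 + (5/48)·6 + (1/8)·7 + (1/8)·8 + (1/8)·9 + (5/48)·10 + (1/12)·11 + (1/16)·12 + (1/24)·13 + (1/48)·14 = 8
Expected profit = 8 − 2 = 6

$6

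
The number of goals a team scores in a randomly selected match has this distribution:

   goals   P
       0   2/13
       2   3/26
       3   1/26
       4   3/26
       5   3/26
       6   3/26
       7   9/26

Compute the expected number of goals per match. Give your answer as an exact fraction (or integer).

9/2

E[X] = (2/13)·0 + (3/26)·2 + (1/26)·3 + (3/26)·4 + (3/26)·5 + (3/26)·6 + (9/26)·7
     = 9/2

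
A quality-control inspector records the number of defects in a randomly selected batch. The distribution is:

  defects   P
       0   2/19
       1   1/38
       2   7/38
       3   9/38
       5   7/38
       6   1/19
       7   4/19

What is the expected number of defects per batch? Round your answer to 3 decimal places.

E[X] = (2/19)·0 + (1/38)·1 + (7/38)·2 + (9/38)·3 + (7/38)·5 + (1/19)·6 + (4/19)·7
     = 145/38 ≈ 3.816

3.816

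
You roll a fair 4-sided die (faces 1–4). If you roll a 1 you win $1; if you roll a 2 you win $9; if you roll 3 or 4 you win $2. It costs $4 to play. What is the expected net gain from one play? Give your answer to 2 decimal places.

E[payout] = (1/4)·1 + (1/2)·2 + (1/4)·9 = 7/2
Expected profit = 7/2 − 4 = -1/2 ≈ -$0.50

-$0.50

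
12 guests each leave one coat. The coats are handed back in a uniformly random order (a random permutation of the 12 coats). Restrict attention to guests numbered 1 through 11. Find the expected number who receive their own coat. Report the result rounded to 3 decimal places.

Let Xᵢ = 1 if person i gets their own coat. For each i, P(Xᵢ=1) = 1/12.
By linearity of expectation, E[X₁+…+X_11] = 11·(1/12) = 11/12.
≈ 0.917

0.917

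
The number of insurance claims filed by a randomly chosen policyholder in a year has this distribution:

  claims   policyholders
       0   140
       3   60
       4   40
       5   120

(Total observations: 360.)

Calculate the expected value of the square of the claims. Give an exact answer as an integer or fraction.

209/18

Total = 360, so P(claims=0) = 140/360, etc.
E[X²] = (7/18)·0 + (1/6)·9 + (1/9)·16 + (1/3)·25
     = 209/18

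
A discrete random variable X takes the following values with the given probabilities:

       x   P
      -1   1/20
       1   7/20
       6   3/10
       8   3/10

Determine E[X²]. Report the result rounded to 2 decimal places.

E[X²] = (1/20)·1 + (7/20)·1 + (3/10)·36 + (3/10)·64
     = 152/5 ≈ 30.40

30.40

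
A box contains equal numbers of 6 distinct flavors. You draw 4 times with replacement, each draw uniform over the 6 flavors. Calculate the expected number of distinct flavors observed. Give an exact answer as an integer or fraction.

671/216

Let Xⱼ=1 if type j appears at least once. P(Xⱼ=1) = 1 − ((6−1)/6)^4 = 671/1296.
E[#distinct] = 6·671/1296 = 671/216.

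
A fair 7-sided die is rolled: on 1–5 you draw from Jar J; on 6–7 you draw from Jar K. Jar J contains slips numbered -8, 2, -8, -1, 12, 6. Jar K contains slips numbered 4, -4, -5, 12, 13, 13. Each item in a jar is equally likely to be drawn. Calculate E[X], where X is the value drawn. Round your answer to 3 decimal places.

1.929

E[X | Jar J] = (-8 + 2 − 8 − 1 + 12 + 6)/6 = 1/2
E[X | Jar K] = (4 − 4 − 5 + 12 + 13 + 13)/6 = 11/2
E[X] = (5/7)·1/2 + (2/7)·11/2 = 27/14 ≈ 1.929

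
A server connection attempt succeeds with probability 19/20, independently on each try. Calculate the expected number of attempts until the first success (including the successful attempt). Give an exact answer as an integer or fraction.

For a geometric distribution, E[trials] = 1/p = 1/(19/20) = 20/19.

20/19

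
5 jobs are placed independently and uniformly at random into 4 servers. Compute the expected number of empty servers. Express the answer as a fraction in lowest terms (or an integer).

Let Xⱼ=1 if server j is empty. P(Xⱼ=1) = ((4-1)/4)^5 = 243/1024.
By linearity, E[#empty] = 4·243/1024 = 243/256.

243/256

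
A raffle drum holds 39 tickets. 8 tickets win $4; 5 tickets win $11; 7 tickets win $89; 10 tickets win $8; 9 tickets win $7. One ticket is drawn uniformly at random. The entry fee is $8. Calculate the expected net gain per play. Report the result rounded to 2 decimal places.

$13.87

E[payout] = (8/39)·4 + (5/39)·11 + (7/39)·89 + (10/39)·8 + (9/39)·7 = 853/39
Expected profit = 853/39 − 8 = 541/39 ≈ $13.87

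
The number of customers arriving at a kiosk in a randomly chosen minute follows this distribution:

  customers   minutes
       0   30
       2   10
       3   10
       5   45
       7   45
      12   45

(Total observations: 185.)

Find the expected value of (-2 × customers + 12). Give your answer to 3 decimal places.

-0.216

Total = 185, so P(customers=0) = 30/185, etc.
E[-2x+12] = (6/37)·12 + (2/37)·8 + (2/37)·6 + (9/37)·2 + (9/37)·(-2) + (9/37)·(-12)
     = -8/37 ≈ -0.216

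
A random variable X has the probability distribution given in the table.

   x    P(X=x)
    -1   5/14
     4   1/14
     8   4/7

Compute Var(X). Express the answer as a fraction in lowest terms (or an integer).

499/28

E[X] = (5/14)·(-1) + (1/14)·4 + (4/7)·8 = 9/2
E[X²] = (5/14)·1 + (1/14)·16 + (4/7)·64 = 533/14
Var(X) = 533/14 − (9/2)² = 499/28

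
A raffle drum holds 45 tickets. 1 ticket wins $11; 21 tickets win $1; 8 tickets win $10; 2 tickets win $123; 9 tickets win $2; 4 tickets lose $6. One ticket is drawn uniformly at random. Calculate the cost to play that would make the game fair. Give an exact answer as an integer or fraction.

E[payout] = (1/45)·11 + (21/45)·1 + (8/45)·10 + (2/45)·123 + (9/45)·2 + (4/45)·(-6) = 352/45
Fair fee = E[payout] = 352/45

352/45 dollars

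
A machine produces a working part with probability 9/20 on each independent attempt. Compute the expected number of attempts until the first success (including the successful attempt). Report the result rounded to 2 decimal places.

2.22

For a geometric distribution, E[trials] = 1/p = 1/(9/20) = 20/9.
≈ 2.22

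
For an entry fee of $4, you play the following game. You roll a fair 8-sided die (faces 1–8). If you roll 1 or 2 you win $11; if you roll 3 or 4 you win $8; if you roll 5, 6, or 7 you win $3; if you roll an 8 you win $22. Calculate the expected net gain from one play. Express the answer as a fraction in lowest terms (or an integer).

E[payout] = (3/8)·3 + (1/4)·8 + (1/4)·11 + (1/8)·22 = 69/8
Expected profit = 69/8 − 4 = 37/8

37/8 dollars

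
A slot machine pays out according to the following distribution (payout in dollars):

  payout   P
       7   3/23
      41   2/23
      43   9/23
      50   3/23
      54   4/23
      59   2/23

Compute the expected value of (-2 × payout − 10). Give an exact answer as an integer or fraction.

E[-2x-10] = (3/23)·(-24) + (2/23)·(-92) + (9/23)·(-96) + (3/23)·(-110) + (4/23)·(-118) + (2/23)·(-128)
     = -2178/23

-2178/23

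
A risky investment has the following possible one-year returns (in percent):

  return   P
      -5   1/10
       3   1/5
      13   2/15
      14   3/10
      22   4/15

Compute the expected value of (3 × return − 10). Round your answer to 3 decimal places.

25.700

E[3x-10] = (1/10)·(-25) + (1/5)·(-1) + (2/15)·29 + (3/10)·32 + (4/15)·56
     = 257/10 ≈ 25.700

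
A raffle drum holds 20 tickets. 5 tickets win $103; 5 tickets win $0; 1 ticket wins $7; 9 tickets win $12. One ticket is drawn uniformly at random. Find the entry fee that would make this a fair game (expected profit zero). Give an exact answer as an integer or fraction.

63/2 dollars

E[payout] = (5/20)·103 + (5/20)·0 + (1/20)·7 + (9/20)·12 = 63/2
Fair fee = E[payout] = 63/2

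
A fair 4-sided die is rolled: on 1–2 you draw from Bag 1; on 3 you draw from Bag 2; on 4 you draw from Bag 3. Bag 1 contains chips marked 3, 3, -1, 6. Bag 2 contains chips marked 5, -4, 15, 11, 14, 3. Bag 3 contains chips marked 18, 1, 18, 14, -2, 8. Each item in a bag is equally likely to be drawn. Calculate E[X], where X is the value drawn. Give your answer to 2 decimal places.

E[X | Bag 1] = (3 + 3 − 1 + 6)/4 = 11/4
E[X | Bag 2] = (5 − 4 + 15 + 11 + 14 + 3)/6 = 22/3
E[X | Bag 3] = (18 + 1 + 18 + 14 − 2 + 8)/6 = 19/2
E[X] = (1/2)·11/4 + (1/4)·22/3 + (1/4)·19/2 = 67/12 ≈ 5.58

5.58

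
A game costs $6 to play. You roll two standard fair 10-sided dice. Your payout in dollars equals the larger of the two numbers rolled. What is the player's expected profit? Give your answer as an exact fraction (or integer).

Distribution of the larger of the two numbers rolled: 1 w.p. 1/100, 2 w.p. 3/100, 3 w.p. 1/20, 4 w.p. 7/100, 5 w.p. 9/100, 6 w.p. 11/100, …
E[payout] = (1/100)·1 + (3/100)·2 + (1/20)·3 + (7/100)·4 + (9/100)·5 + (11/100)·6 + (13/100)·7 + (3/20)·8 + (17/100)·9 + (19/100)·10 = 143/20
Expected profit = 143/20 − 6 = 23/20

23/20 dollars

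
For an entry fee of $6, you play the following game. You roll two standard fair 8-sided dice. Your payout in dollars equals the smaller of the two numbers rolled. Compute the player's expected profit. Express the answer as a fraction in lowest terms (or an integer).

-45/16 dollars

Distribution of the smaller of the two numbers rolled: 1 w.p. 15/64, 2 w.p. 13/64, 3 w.p. 11/64, 4 w.p. 9/64, 5 w.p. 7/64, 6 w.p. 5/64, …
E[payout] = (15/64)·1 + (13/64)·2 + (11/64)·3 + (9/64)·4 + (7/64)·5 + (5/64)·6 + (3/64)·7 + (1/64)·8 = 51/16
Expected profit = 51/16 − 6 = -45/16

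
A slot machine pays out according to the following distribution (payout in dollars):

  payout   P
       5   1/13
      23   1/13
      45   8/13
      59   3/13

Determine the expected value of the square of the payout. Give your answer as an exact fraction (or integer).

E[X²] = (1/13)·25 + (1/13)·529 + (8/13)·2025 + (3/13)·3481
     = 27197/13

27197/13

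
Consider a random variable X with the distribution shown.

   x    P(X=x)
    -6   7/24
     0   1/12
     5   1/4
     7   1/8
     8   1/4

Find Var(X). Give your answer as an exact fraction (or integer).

E[X] = (7/24)·(-6) + (1/12)·0 + (1/4)·5 + (1/8)·7 + (1/4)·8 = 19/8
E[X²] = (7/24)·36 + (1/12)·0 + (1/4)·25 + (1/8)·49 + (1/4)·64 = 311/8
Var(X) = 311/8 − (19/8)² = 2127/64

2127/64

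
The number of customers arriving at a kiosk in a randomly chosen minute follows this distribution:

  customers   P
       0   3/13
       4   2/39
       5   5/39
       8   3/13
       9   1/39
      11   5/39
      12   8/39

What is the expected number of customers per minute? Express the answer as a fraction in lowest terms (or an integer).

E[X] = (3/13)·0 + (2/39)·4 + (5/39)·5 + (3/13)·8 + (1/39)·9 + (5/39)·11 + (8/39)·12
     = 265/39

265/39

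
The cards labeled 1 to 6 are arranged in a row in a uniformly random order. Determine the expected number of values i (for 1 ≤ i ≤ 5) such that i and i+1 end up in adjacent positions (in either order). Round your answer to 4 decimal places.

For each i ∈ {1,…,5}, let Xᵢ = 1 if i and i+1 are adjacent. P(Xᵢ=1) = 2·(6−1)!/6! = 2/6.
By linearity, E[ΣXᵢ] = (5)·(2/6) = 5/3.
≈ 1.6667

1.6667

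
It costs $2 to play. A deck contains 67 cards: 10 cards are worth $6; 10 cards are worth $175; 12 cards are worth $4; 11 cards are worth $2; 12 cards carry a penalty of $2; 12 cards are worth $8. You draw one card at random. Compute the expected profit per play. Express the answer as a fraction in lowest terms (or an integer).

1818/67 dollars

E[payout] = (10/67)·6 + (10/67)·175 + (12/67)·4 + (11/67)·2 + (12/67)·(-2) + (12/67)·8 = 1952/67
Expected profit = 1952/67 − 2 = 1818/67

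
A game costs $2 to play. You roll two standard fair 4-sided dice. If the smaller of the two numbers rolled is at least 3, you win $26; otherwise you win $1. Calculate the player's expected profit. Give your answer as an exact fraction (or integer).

E[payout] = (3/4)·1 + (1/4)·26 = 29/4
Expected profit = 29/4 − 2 = 21/4

21/4 dollars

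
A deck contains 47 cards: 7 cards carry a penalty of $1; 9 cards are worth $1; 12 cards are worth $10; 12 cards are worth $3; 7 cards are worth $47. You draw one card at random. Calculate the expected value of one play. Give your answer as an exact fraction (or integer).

E[payout] = (7/47)·(-1) + (9/47)·1 + (12/47)·10 + (12/47)·3 + (7/47)·47 = 487/47

487/47 dollars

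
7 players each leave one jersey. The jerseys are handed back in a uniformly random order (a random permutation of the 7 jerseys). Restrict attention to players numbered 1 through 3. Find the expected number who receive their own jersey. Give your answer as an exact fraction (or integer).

3/7

Let Xᵢ = 1 if person i gets their own jersey. For each i, P(Xᵢ=1) = 1/7.
By linearity of expectation, E[X₁+…+X_3] = 3·(1/7) = 3/7.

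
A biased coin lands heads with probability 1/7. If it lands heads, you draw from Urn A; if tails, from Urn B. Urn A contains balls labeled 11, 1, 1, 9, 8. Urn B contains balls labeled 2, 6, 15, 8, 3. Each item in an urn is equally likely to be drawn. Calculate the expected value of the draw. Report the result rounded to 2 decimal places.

E[X | Urn A] = (11 + 1 + 1 + 9 + 8)/5 = 6
E[X | Urn B] = (2 + 6 + 15 + 8 + 3)/5 = 34/5
E[X] = (1/7)·6 + (6/7)·34/5 = 234/35 ≈ 6.69

6.69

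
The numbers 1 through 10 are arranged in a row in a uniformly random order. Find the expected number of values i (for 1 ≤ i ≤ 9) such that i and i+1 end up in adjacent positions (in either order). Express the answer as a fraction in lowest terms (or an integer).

9/5

For each i ∈ {1,…,9}, let Xᵢ = 1 if i and i+1 are adjacent. P(Xᵢ=1) = 2·(10−1)!/10! = 2/10.
By linearity, E[ΣXᵢ] = (9)·(2/10) = 9/5.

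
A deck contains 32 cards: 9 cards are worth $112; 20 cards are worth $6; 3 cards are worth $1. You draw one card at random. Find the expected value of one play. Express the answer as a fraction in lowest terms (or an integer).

E[payout] = (9/32)·112 + (20/32)·6 + (3/32)·1 = 1131/32

1131/32 dollars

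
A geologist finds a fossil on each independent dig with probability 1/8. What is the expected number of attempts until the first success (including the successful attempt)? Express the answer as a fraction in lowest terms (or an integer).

8

For a geometric distribution, E[trials] = 1/p = 1/(1/8) = 8.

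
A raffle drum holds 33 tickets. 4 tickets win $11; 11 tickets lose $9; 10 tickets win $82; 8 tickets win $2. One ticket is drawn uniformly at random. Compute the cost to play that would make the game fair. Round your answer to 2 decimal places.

$23.67

E[payout] = (4/33)·11 + (11/33)·(-9) + (10/33)·82 + (8/33)·2 = 71/3
Fair fee = E[payout] = 71/3 ≈ $23.67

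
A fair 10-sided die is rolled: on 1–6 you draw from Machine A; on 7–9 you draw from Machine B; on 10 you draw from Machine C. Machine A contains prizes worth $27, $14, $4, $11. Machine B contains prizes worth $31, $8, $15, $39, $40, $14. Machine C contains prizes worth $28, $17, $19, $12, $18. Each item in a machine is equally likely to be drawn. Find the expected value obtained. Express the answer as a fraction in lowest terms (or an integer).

E[X | Machine A] = (27 + 14 + 4 + 11)/4 = 14
E[X | Machine B] = (31 + 8 + 15 + 39 + 40 + 14)/6 = 49/2
E[X | Machine C] = (28 + 17 + 19 + 12 + 18)/5 = 94/5
E[X] = (3/5)·14 + (3/10)·49/2 + (1/10)·94/5 = 1763/100

1763/100 dollars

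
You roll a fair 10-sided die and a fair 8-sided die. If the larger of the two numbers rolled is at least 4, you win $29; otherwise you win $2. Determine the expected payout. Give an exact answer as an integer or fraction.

E[payout] = (9/80)·2 + (71/80)·29 = 2077/80

2077/80 dollars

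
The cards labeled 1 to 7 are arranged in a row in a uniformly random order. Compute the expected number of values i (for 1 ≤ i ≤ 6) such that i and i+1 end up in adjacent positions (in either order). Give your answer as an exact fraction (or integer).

12/7

For each i ∈ {1,…,6}, let Xᵢ = 1 if i and i+1 are adjacent. P(Xᵢ=1) = 2·(7−1)!/7! = 2/7.
By linearity, E[ΣXᵢ] = (6)·(2/7) = 12/7.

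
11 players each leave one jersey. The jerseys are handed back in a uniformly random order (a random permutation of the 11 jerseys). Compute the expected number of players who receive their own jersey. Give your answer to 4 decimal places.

Let Xᵢ = 1 if person i gets their own jersey. For each i, P(Xᵢ=1) = 1/11.
By linearity of expectation, E[X₁+…+X_11] = 11·(1/11) = 1.
≈ 1.0000

1.0000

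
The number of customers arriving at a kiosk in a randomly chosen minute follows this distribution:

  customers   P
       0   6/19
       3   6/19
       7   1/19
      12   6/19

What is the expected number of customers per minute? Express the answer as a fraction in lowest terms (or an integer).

E[X] = (6/19)·0 + (6/19)·3 + (1/19)·7 + (6/19)·12
     = 97/19

97/19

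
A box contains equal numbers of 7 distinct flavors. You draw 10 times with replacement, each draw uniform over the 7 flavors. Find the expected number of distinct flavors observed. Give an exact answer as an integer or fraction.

Let Xⱼ=1 if type j appears at least once. P(Xⱼ=1) = 1 − ((7−1)/7)^10 = 222009073/282475249.
E[#distinct] = 7·222009073/282475249 = 222009073/40353607.

222009073/40353607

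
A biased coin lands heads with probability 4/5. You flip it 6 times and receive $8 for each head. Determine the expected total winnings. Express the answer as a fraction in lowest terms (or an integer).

192/5 dollars

E[#heads] = 6·4/5 = 24/5 (linearity over flips).
E[winnings] = 8·24/5 = 192/5.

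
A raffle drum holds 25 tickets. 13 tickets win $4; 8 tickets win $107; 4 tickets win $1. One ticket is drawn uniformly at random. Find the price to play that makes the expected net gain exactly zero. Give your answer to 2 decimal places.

$36.48

E[payout] = (13/25)·4 + (8/25)·107 + (4/25)·1 = 912/25
Fair fee = E[payout] = 912/25 ≈ $36.48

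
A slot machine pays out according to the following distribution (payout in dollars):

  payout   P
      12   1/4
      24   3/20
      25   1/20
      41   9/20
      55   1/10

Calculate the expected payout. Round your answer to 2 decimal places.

$31.80

E[X] = (1/4)·12 + (3/20)·24 + (1/20)·25 + (9/20)·41 + (1/10)·55
     = 159/5 ≈ 31.80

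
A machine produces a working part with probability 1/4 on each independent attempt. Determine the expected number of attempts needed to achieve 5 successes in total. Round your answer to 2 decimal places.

20.00

By linearity (sum of 5 independent geometric waits), E[trials] = 5/p = 5/(1/4) = 20.
≈ 20.00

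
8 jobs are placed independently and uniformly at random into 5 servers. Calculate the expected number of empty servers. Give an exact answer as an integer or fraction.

Let Xⱼ=1 if server j is empty. P(Xⱼ=1) = ((5-1)/5)^8 = 65536/390625.
By linearity, E[#empty] = 5·65536/390625 = 65536/78125.

65536/78125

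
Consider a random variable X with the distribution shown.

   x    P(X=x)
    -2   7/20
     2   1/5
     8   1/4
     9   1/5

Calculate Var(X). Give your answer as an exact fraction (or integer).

443/20

E[X] = (7/20)·(-2) + (1/5)·2 + (1/4)·8 + (1/5)·9 = 7/2
E[X²] = (7/20)·4 + (1/5)·4 + (1/4)·64 + (1/5)·81 = 172/5
Var(X) = 172/5 − (7/2)² = 443/20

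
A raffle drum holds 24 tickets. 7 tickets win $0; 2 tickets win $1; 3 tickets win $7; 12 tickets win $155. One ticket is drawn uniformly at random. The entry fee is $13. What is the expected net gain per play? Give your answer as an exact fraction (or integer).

E[payout] = (7/24)·0 + (2/24)·1 + (3/24)·7 + (12/24)·155 = 1883/24
Expected profit = 1883/24 − 13 = 1571/24

1571/24 dollars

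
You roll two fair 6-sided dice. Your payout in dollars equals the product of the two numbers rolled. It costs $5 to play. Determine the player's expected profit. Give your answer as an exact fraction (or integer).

29/4 dollars

Distribution of the product of the two numbers rolled: 1 w.p. 1/36, 2 w.p. 1/18, 3 w.p. 1/18, 4 w.p. 1/12, 5 w.p. 1/18, 6 w.p. 1/9, …
E[payout] = (1/36)·1 + (1/18)·2 + (1/18)·3 + (1/12)·4 + (1/18)·5 + (1/9)·6 + (1/18)·8 + (1/36)·9 + (1/18)·10 + (1/9)·12 + (1/18)·15 + (1/36)·16 + (1/18)·18 + (1/18)·20 + (1/18)·24 + (1/36)·25 + (1/18)·30 + (1/36)·36 = 49/4
Expected profit = 49/4 − 5 = 29/4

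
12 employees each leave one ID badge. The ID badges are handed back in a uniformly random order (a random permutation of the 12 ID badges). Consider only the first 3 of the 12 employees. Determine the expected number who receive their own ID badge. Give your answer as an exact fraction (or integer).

Let Xᵢ = 1 if person i gets their own ID badge. For each i, P(Xᵢ=1) = 1/12.
By linearity of expectation, E[X₁+…+X_3] = 3·(1/12) = 1/4.

1/4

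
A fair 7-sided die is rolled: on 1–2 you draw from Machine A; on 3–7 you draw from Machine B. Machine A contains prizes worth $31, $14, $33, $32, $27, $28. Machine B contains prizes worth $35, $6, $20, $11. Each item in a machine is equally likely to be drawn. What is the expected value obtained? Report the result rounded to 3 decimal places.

E[X | Machine A] = (31 + 14 + 33 + 32 + 27 + 28)/6 = 55/2
E[X | Machine B] = (35 + 6 + 20 + 11)/4 = 18
E[X] = (2/7)·55/2 + (5/7)·18 = 145/7 ≈ 20.714

$20.714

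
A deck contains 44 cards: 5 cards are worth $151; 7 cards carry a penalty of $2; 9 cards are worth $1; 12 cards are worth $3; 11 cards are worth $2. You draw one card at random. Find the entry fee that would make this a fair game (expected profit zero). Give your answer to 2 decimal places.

$18.36

E[payout] = (5/44)·151 + (7/44)·(-2) + (9/44)·1 + (12/44)·3 + (11/44)·2 = 202/11
Fair fee = E[payout] = 202/11 ≈ $18.36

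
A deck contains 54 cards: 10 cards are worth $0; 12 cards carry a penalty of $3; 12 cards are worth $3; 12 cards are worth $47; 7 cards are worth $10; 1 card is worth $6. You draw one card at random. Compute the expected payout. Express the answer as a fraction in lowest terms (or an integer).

320/27 dollars

E[payout] = (10/54)·0 + (12/54)·(-3) + (12/54)·3 + (12/54)·47 + (7/54)·10 + (1/54)·6 = 320/27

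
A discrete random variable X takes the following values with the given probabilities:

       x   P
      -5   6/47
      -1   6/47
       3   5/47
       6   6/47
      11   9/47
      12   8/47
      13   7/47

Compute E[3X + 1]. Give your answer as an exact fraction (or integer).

E[3x+1] = (6/47)·(-14) + (6/47)·(-2) + (5/47)·10 + (6/47)·19 + (9/47)·34 + (8/47)·37 + (7/47)·40
     = 950/47

950/47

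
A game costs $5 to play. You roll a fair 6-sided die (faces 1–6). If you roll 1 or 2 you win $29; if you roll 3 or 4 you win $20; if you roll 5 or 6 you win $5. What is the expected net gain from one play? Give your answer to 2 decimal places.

$13.00

E[payout] = (1/3)·5 + (1/3)·20 + (1/3)·29 = 18
Expected profit = 18 − 5 = 13 ≈ $13.00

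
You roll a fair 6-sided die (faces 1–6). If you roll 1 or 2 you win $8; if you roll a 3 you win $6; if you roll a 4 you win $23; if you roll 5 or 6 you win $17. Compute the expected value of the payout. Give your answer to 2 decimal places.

$13.17

E[payout] = (1/6)·6 + (1/3)·8 + (1/3)·17 + (1/6)·23 = 79/6
≈ $13.17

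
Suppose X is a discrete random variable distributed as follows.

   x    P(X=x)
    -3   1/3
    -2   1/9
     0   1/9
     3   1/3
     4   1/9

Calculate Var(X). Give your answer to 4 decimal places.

E[X] = (1/3)·(-3) + (1/9)·(-2) + (1/9)·0 + (1/3)·3 + (1/9)·4 = 2/9
E[X²] = (1/3)·9 + (1/9)·4 + (1/9)·0 + (1/3)·9 + (1/9)·16 = 74/9
Var(X) = 74/9 − (2/9)² = 662/81 ≈ 8.1728

8.1728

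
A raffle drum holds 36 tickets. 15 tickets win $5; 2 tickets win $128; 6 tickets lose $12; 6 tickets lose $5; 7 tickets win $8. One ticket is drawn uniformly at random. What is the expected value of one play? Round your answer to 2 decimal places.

$7.92

E[payout] = (15/36)·5 + (2/36)·128 + (6/36)·(-12) + (6/36)·(-5) + (7/36)·8 = 95/12
≈ $7.92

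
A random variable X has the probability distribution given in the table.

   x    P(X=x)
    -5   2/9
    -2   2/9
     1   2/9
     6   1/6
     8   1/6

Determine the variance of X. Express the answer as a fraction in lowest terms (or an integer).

67/3

E[X] = (2/9)·(-5) + (2/9)·(-2) + (2/9)·1 + (1/6)·6 + (1/6)·8 = 1
E[X²] = (2/9)·25 + (2/9)·4 + (2/9)·1 + (1/6)·36 + (1/6)·64 = 70/3
Var(X) = 70/3 − (1)² = 67/3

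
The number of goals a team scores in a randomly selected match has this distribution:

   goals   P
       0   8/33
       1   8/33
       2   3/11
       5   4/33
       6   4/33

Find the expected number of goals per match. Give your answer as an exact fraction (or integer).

70/33

E[X] = (8/33)·0 + (8/33)·1 + (3/11)·2 + (4/33)·5 + (4/33)·6
     = 70/33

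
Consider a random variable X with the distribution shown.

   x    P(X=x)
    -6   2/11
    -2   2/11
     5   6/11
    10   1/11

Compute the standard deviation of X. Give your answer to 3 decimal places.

5.024

E[X] = 24/11, E[X²] = 30
Var(X) = E[X²] − (E[X])² = 30 − 576/121 = 3054/121
SD(X) = √(3054/121) ≈ 5.024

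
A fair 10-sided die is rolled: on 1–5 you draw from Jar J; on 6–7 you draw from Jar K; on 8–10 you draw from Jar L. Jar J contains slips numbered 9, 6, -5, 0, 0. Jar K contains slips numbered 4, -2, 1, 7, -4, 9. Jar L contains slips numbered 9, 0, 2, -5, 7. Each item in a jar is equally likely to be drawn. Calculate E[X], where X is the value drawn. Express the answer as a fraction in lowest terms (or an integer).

57/25

E[X | Jar J] = (9 + 6 − 5 + 0 + 0)/5 = 2
E[X | Jar K] = (4 − 2 + 1 + 7 − 4 + 9)/6 = 5/2
E[X | Jar L] = (9 + 0 + 2 − 5 + 7)/5 = 13/5
E[X] = (1/2)·2 + (1/5)·5/2 + (3/10)·13/5 = 57/25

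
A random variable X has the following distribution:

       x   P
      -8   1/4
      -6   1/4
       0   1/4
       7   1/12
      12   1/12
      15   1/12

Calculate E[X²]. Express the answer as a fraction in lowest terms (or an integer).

E[X²] = (1/4)·64 + (1/4)·36 + (1/4)·0 + (1/12)·49 + (1/12)·144 + (1/12)·225
     = 359/6

359/6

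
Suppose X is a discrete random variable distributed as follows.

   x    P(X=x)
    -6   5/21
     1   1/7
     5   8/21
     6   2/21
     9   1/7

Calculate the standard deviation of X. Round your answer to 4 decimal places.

5.2064

E[X] = 52/21, E[X²] = 698/21
Var(X) = E[X²] − (E[X])² = 698/21 − 2704/441 = 11954/441
SD(X) = √(11954/441) ≈ 5.2064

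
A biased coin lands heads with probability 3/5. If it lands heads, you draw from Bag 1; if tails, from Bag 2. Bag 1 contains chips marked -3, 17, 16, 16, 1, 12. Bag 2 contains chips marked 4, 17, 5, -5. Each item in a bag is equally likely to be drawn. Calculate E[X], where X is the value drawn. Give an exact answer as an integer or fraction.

E[X | Bag 1] = (-3 + 17 + 16 + 16 + 1 + 12)/6 = 59/6
E[X | Bag 2] = (4 + 17 + 5 − 5)/4 = 21/4
E[X] = (3/5)·59/6 + (2/5)·21/4 = 8

8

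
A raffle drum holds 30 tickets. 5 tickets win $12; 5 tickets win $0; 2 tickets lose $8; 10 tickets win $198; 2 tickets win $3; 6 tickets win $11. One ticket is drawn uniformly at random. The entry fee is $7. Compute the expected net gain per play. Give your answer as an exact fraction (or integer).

E[payout] = (5/30)·12 + (5/30)·0 + (2/30)·(-8) + (10/30)·198 + (2/30)·3 + (6/30)·11 = 1048/15
Expected profit = 1048/15 − 7 = 943/15

943/15 dollars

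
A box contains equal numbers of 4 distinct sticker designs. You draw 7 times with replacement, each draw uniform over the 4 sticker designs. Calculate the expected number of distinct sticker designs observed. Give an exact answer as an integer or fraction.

Let Xⱼ=1 if type j appears at least once. P(Xⱼ=1) = 1 − ((4−1)/4)^7 = 14197/16384.
E[#distinct] = 4·14197/16384 = 14197/4096.

14197/4096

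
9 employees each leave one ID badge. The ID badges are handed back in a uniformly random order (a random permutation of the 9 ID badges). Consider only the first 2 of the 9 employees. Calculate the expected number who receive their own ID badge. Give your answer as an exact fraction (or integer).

2/9

Let Xᵢ = 1 if person i gets their own ID badge. For each i, P(Xᵢ=1) = 1/9.
By linearity of expectation, E[X₁+…+X_2] = 2·(1/9) = 2/9.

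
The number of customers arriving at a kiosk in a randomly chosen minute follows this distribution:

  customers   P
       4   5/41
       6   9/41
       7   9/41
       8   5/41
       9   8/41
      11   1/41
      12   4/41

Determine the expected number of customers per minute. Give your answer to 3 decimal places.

7.512

E[X] = (5/41)·4 + (9/41)·6 + (9/41)·7 + (5/41)·8 + (8/41)·9 + (1/41)·11 + (4/41)·12
     = 308/41 ≈ 7.512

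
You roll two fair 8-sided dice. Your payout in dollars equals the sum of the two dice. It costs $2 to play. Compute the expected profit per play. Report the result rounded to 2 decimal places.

Distribution of the sum of the two dice: 2 w.p. 1/64, 3 w.p. 1/32, 4 w.p. 3/64, 5 w.p. 1/16, 6 w.p. 5/64, 7 w.p. 3/32, …
E[payout] = (1/64)·2 + (1/32)·3 + (3/64)·4 + (1/16)·5 + (5/64)·6 + (3/32)·7 + (7/64)·8 + (1/8)·9 + (7/64)·10 + (3/32)·11 + (5/64)·12 + (1/16)·13 + (3/64)·14 + (1/32)·15 + (1/64)·16 = 9
Expected profit = 9 − 2 = 7 ≈ $7.00

$7.00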